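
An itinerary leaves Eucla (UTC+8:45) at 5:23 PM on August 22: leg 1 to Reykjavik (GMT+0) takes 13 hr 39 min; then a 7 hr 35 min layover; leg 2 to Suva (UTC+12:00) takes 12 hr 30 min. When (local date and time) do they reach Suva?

6:22 AM on August 24

Convert departure to UTC: 5:23 PM − 8:45 = 8:38 AM UTC on Aug 22.
Add 13 hours 39 minutes leg 1 → 10:17 PM UTC.
Add 7 hours and 35 minutes layover in Reykjavik → 5:52 AM UTC (Aug 23).
Add 12 hours and 30 minutes leg 2 → 6:22 PM UTC.
Suva is UTC+12:00, so local arrival = 6:22 PM + 12:00 = 6:22 AM on Aug 24.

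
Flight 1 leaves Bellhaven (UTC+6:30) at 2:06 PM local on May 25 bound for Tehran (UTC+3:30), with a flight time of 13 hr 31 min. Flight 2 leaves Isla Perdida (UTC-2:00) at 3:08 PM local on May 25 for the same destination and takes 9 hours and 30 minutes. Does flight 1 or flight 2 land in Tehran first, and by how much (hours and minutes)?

the first, by 5 hours 31 minutes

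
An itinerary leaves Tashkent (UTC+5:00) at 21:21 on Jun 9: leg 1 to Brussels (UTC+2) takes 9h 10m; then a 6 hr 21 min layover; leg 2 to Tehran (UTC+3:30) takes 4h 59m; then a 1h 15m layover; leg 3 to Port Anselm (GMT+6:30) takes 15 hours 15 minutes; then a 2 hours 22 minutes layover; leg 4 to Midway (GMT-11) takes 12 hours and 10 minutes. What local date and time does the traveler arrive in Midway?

08:53 on June 11

Convert departure to UTC: 21:21 − 5:00 = 16:21 UTC on Jun 9.
Add 9 hours and 10 minutes leg 1 → 01:31 UTC (Jun 10).
Add 6 hours and 21 minutes layover in Brussels → 07:52 UTC.
Add 4 hours and 59 minutes leg 2 → 12:51 UTC.
Add 1 hour and 15 minutes layover in Tehran → 14:06 UTC.
Add 15 hours 15 minutes leg 3 → 05:21 UTC (Jun 11).
Add 2 hours and 22 minutes layover in Port Anselm → 07:43 UTC.
Add 12 hours and 10 minutes leg 4 → 19:53 UTC.
Midway is UTC−11:00, so local arrival = 19:53 − 11:00 = 08:53 on Jun 11.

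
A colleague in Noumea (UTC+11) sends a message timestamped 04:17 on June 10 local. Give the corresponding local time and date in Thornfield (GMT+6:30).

23:47 on June 9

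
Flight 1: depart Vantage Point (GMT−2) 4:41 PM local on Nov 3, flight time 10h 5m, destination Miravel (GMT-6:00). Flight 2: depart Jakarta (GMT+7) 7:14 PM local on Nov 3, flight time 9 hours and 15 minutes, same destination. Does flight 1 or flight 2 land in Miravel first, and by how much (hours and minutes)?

Flight 1 in UTC: 4:41 PM + 2:00 = 6:41 PM on Nov 3.
+10 hours and 5 minutes → arrive 4:46 AM UTC on Nov 4.
Flight 2 in UTC: 7:14 PM − 7:00 = 12:14 PM on Nov 3.
+9 hours 15 minutes → arrive 9:29 PM UTC on Nov 3.
Flight 2 lands earlier by 7 hours 17 minutes.

the second, by 7 hours 17 minutes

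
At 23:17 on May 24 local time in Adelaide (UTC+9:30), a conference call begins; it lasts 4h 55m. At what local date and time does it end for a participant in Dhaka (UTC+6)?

Convert start to UTC: 23:17 − 9:30 = 13:47 UTC on May 24.
Add 4 hours and 55 minutes duration → 18:42 UTC.
Dhaka is UTC+6:00, so local end time = 18:42 + 6:00 = 00:42 on May 25.

00:42 on May 25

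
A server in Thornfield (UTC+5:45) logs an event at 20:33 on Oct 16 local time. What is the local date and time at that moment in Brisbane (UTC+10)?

Brisbane is 4:15 ahead of Thornfield.
Shift by the zone difference: 20:33 + 4:15 = 00:48 on Oct 17 in Brisbane.

00:48 on October 17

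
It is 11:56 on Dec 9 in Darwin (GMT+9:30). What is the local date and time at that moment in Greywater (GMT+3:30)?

Greywater is 6:00 behind Darwin.
Shift by the zone difference: 11:56 − 6:00 = 05:56 on Dec 9 in Greywater.

05:56 on December 9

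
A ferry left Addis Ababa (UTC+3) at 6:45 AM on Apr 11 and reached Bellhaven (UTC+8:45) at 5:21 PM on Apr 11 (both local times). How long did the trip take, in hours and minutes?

Departure in UTC: 6:45 AM − 3:00 = 3:45 AM on Apr 11.
Arrival in UTC: 5:21 PM − 8:45 = 8:36 AM on Apr 11.
Elapsed = 8:36 AM − 3:45 AM = 4 hours 51 minutes.

4 hours 51 minutes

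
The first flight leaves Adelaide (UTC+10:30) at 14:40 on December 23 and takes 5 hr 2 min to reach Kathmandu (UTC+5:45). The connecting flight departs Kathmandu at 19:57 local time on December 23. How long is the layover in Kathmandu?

Convert departure to UTC: 14:40 − 10:30 = 04:10 UTC on Dec 23.
Add 5 hours and 2 minutes flight time → 09:12 UTC.
Kathmandu is UTC+5:45, so local arrival = 09:12 + 5:45 = 14:57 on Dec 23.
Layover = 19:57 − 14:57 = 5 hours.

5 hours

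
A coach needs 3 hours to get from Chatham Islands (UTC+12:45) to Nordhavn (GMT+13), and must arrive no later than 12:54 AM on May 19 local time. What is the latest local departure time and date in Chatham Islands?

Target arrival in UTC: 12:54 AM − 13:00 = 11:54 AM on May 18.
Subtract 3 hours → departure 8:54 AM UTC on May 18.
Chatham Islands is UTC+12:45: 8:54 AM + 12:45 = 9:39 PM on May 18.

9:39 PM on May 18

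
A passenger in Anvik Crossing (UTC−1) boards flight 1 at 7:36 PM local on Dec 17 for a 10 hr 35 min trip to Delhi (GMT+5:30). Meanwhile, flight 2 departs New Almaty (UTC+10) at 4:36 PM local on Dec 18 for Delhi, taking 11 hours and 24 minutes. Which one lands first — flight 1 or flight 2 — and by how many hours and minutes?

the first, by 10 hours 49 minutes

Flight 1 in UTC: 7:36 PM + 1:00 = 8:36 PM on Dec 17.
+10 hours and 35 minutes → arrive 7:11 AM UTC on Dec 18.
Flight 2 in UTC: 4:36 PM − 10:00 = 6:36 AM on Dec 18.
+11 hours 24 minutes → arrive 6:00 PM UTC on Dec 18.
Flight 1 lands earlier by 10 hours 49 minutes.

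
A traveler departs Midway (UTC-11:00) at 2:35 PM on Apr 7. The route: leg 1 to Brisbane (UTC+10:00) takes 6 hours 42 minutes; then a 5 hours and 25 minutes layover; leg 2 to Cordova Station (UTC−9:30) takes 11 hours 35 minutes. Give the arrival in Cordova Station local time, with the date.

3:47 PM on April 8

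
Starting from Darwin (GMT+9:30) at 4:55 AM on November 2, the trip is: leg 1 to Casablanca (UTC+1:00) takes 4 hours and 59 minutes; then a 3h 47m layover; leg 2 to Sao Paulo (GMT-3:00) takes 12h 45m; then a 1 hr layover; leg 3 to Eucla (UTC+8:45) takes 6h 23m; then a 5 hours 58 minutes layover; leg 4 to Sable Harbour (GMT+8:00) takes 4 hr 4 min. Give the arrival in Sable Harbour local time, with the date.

Convert departure to UTC: 4:55 AM − 9:30 = 7:25 PM UTC on Nov 1.
Add 4 hours 59 minutes leg 1 → 12:24 AM UTC (Nov 2).
Add 3 hours 47 minutes layover in Casablanca → 4:11 AM UTC.
Add 12 hours and 45 minutes leg 2 → 4:56 PM UTC.
Add 1 hour layover in Sao Paulo → 5:56 PM UTC.
Add 6 hours and 23 minutes leg 3 → 12:19 AM UTC (Nov 3).
Add 5 hours and 58 minutes layover in Eucla → 6:17 AM UTC.
Add 4 hours 4 minutes leg 4 → 10:21 AM UTC.
Sable Harbour is UTC+8:00, so local arrival = 10:21 AM + 8:00 = 6:21 PM on Nov 3.

6:21 PM on November 3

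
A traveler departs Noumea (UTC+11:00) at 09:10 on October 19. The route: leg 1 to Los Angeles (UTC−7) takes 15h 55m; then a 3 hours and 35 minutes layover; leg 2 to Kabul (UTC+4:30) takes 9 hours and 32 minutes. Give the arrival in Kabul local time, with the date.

Convert departure to UTC: 09:10 − 11:00 = 22:10 UTC on Oct 18.
Add 15 hours 55 minutes leg 1 → 14:05 UTC (Oct 19).
Add 3 hours and 35 minutes layover in Los Angeles → 17:40 UTC.
Add 9 hours and 32 minutes leg 2 → 03:12 UTC (Oct 20).
Kabul is UTC+4:30, so local arrival = 03:12 + 4:30 = 07:42 on Oct 20.

07:42 on Oct 20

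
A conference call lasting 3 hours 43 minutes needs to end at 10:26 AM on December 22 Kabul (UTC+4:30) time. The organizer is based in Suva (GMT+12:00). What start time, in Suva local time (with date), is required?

Target end time in UTC: 10:26 AM − 4:30 = 5:56 AM on Dec 22.
Subtract 3 hours and 43 minutes → start 2:13 AM UTC on Dec 22.
Suva is UTC+12:00: 2:13 AM + 12:00 = 2:13 PM on Dec 22.

2:13 PM on December 22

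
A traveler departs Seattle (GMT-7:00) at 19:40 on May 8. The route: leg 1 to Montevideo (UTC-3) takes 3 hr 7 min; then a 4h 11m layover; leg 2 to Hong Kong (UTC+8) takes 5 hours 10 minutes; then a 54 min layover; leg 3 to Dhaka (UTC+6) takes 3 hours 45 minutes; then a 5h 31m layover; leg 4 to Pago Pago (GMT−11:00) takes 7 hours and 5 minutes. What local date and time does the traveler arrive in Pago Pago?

21:23 on May 9

Convert departure to UTC: 19:40 + 7:00 = 02:40 UTC on May 9.
Add 3 hours and 7 minutes leg 1 → 05:47 UTC.
Add 4 hours 11 minutes layover in Montevideo → 09:58 UTC.
Add 5 hours 10 minutes leg 2 → 15:08 UTC.
Add 54 minutes layover in Hong Kong → 16:02 UTC.
Add 3 hours 45 minutes leg 3 → 19:47 UTC.
Add 5 hours and 31 minutes layover in Dhaka → 01:18 UTC (May 10).
Add 7 hours 5 minutes leg 4 → 08:23 UTC.
Pago Pago is UTC−11:00, so local arrival = 08:23 − 11:00 = 21:23 on May 9.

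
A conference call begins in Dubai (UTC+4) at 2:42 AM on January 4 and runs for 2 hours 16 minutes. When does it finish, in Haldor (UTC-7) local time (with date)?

Convert start to UTC: 2:42 AM − 4:00 = 10:42 PM UTC on Jan 3.
Add 2 hours 16 minutes duration → 12:58 AM UTC (Jan 4).
Haldor is UTC−7:00, so local end time = 12:58 AM − 7:00 = 5:58 PM on Jan 3.

5:58 PM on January 3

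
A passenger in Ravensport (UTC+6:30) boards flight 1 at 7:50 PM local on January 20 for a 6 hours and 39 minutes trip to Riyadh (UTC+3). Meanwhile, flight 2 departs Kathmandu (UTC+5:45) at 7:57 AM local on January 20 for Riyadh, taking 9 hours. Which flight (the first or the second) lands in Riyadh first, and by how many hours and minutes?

the second, by 8 hours 47 minutes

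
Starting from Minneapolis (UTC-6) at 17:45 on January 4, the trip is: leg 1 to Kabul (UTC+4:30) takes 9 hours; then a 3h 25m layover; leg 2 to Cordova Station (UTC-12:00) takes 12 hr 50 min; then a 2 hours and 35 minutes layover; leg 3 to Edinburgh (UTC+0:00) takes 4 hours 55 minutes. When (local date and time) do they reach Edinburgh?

08:30 on January 6

Convert departure to UTC: 17:45 + 6:00 = 23:45 UTC on Jan 4.
Add 9 hours leg 1 → 08:45 UTC (Jan 5).
Add 3 hours and 25 minutes layover in Kabul → 12:10 UTC.
Add 12 hours and 50 minutes leg 2 → 01:00 UTC (Jan 6).
Add 2 hours and 35 minutes layover in Cordova Station → 03:35 UTC.
Add 4 hours and 55 minutes leg 3 → 08:30 UTC.
Edinburgh is UTC+0, so local arrival is the same: 08:30 on Jan 6.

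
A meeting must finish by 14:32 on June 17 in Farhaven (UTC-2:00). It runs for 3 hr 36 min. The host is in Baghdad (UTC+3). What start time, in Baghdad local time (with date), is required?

15:56 on Jun 17

Target end time in UTC: 14:32 + 2:00 = 16:32 on Jun 17.
Subtract 3 hours and 36 minutes → start 12:56 UTC on Jun 17.
Baghdad is UTC+3:00: 12:56 + 3:00 = 15:56 on Jun 17.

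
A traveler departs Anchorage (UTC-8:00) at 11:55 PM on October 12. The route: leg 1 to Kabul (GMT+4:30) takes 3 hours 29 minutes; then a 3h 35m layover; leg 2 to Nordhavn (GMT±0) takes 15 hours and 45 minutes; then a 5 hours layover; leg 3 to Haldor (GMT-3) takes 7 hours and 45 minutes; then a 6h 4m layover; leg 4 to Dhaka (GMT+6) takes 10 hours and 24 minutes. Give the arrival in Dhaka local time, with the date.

Convert departure to UTC: 11:55 PM + 8:00 = 7:55 AM UTC on Oct 13.
Add 3 hours and 29 minutes leg 1 → 11:24 AM UTC.
Add 3 hours 35 minutes layover in Kabul → 2:59 PM UTC.
Add 15 hours 45 minutes leg 2 → 6:44 AM UTC (Oct 14).
Add 5 hours layover in Nordhavn → 11:44 AM UTC.
Add 7 hours 45 minutes leg 3 → 7:29 PM UTC.
Add 6 hours and 4 minutes layover in Haldor → 1:33 AM UTC (Oct 15).
Add 10 hours 24 minutes leg 4 → 11:57 AM UTC.
Dhaka is UTC+6:00, so local arrival = 11:57 AM + 6:00 = 5:57 PM on Oct 15.

5:57 PM on Oct 15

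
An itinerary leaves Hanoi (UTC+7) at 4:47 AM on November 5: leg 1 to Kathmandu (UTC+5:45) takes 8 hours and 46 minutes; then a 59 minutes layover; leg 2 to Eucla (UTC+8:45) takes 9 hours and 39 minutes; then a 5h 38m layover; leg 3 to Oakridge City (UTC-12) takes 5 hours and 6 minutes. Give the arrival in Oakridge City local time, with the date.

3:55 PM on November 5

Convert departure to UTC: 4:47 AM − 7:00 = 9:47 PM UTC on Nov 4.
Add 8 hours and 46 minutes leg 1 → 6:33 AM UTC (Nov 5).
Add 59 minutes layover in Kathmandu → 7:32 AM UTC.
Add 9 hours 39 minutes leg 2 → 5:11 PM UTC.
Add 5 hours and 38 minutes layover in Eucla → 10:49 PM UTC.
Add 5 hours and 6 minutes leg 3 → 3:55 AM UTC (Nov 6).
Oakridge City is UTC−12:00, so local arrival = 3:55 AM − 12:00 = 3:55 PM on Nov 5.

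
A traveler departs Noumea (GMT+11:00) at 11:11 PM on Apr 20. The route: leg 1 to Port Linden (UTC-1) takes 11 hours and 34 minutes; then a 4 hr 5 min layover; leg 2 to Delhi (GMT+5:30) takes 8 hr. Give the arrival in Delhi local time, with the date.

5:20 PM on April 21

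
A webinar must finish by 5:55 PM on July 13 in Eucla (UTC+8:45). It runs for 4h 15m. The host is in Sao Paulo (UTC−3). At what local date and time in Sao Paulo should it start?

Target end time in UTC: 5:55 PM − 8:45 = 9:10 AM on Jul 13.
Subtract 4 hours and 15 minutes → start 4:55 AM UTC on Jul 13.
Sao Paulo is UTC−3:00: 4:55 AM − 3:00 = 1:55 AM on Jul 13.

1:55 AM on July 13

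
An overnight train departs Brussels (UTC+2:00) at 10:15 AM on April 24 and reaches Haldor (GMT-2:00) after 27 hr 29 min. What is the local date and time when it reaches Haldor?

Convert departure to UTC: 10:15 AM − 2:00 = 8:15 AM UTC on Apr 24.
Add 27 hours and 29 minutes travel time → 11:44 AM UTC (Apr 25).
Haldor is UTC−2:00, so local arrival = 11:44 AM − 2:00 = 9:44 AM on Apr 25.

9:44 AM on Apr 25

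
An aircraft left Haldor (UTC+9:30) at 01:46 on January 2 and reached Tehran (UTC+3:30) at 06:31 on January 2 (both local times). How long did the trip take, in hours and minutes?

Departure in UTC: 01:46 − 9:30 = 16:16 on Jan 1.
Arrival in UTC: 06:31 − 3:30 = 03:01 on Jan 2.
Elapsed = 03:01 − 16:16 (+1 day) = 10 hours 45 minutes.

10 hours 45 minutes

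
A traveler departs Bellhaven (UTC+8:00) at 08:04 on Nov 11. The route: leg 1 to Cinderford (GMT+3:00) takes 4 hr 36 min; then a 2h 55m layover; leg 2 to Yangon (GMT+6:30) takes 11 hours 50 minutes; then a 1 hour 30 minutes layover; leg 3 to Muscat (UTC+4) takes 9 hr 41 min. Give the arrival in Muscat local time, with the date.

Convert departure to UTC: 08:04 − 8:00 = 00:04 UTC on Nov 11.
Add 4 hours 36 minutes leg 1 → 04:40 UTC.
Add 2 hours and 55 minutes layover in Cinderford → 07:35 UTC.
Add 11 hours and 50 minutes leg 2 → 19:25 UTC.
Add 1 hour and 30 minutes layover in Yangon → 20:55 UTC.
Add 9 hours and 41 minutes leg 3 → 06:36 UTC (Nov 12).
Muscat is UTC+4:00, so local arrival = 06:36 + 4:00 = 10:36 on Nov 12.

10:36 on Nov 12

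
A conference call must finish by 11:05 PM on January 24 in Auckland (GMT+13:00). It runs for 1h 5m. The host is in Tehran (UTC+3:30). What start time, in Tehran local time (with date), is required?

Target end time in UTC: 11:05 PM − 13:00 = 10:05 AM on Jan 24.
Subtract 1 hour 5 minutes → start 9:00 AM UTC on Jan 24.
Tehran is UTC+3:30: 9:00 AM + 3:30 = 12:30 PM on Jan 24.

12:30 PM on Jan 24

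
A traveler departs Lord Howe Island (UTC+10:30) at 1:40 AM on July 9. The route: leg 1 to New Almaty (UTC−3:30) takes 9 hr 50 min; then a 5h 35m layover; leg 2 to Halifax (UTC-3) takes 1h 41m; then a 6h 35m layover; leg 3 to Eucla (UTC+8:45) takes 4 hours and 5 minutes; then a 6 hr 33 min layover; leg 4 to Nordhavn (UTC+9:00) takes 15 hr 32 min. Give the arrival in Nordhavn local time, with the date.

Convert departure to UTC: 1:40 AM − 10:30 = 3:10 PM UTC on Jul 8.
Add 9 hours and 50 minutes leg 1 → 1:00 AM UTC (Jul 9).
Add 5 hours 35 minutes layover in New Almaty → 6:35 AM UTC.
Add 1 hour 41 minutes leg 2 → 8:16 AM UTC.
Add 6 hours 35 minutes layover in Halifax → 2:51 PM UTC.
Add 4 hours and 5 minutes leg 3 → 6:56 PM UTC.
Add 6 hours 33 minutes layover in Eucla → 1:29 AM UTC (Jul 10).
Add 15 hours 32 minutes leg 4 → 5:01 PM UTC.
Nordhavn is UTC+9:00, so local arrival = 5:01 PM + 9:00 = 2:01 AM on Jul 11.

2:01 AM on Jul 11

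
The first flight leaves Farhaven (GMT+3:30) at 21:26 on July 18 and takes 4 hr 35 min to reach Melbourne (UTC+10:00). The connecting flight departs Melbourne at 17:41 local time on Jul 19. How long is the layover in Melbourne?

9 hours 10 minutes

Convert departure to UTC: 21:26 − 3:30 = 17:56 UTC on Jul 18.
Add 4 hours and 35 minutes flight time → 22:31 UTC.
Melbourne is UTC+10:00, so local arrival = 22:31 + 10:00 = 08:31 on Jul 19.
Layover = 17:41 − 08:31 = 9 hours 10 minutes.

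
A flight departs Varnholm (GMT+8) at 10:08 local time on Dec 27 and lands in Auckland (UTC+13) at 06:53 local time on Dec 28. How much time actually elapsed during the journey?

15 hours 45 minutes

Departure in UTC: 10:08 − 8:00 = 02:08 on Dec 27.
Arrival in UTC: 06:53 − 13:00 = 17:53 on Dec 27.
Elapsed = 17:53 − 02:08 = 15 hours 45 minutes.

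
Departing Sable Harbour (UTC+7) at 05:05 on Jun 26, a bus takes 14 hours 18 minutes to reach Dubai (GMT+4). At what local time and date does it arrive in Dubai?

Convert departure to UTC: 05:05 − 7:00 = 22:05 UTC on Jun 25.
Add 14 hours 18 minutes travel time → 12:23 UTC (Jun 26).
Dubai is UTC+4:00, so local arrival = 12:23 + 4:00 = 16:23 on Jun 26.

16:23 on Jun 26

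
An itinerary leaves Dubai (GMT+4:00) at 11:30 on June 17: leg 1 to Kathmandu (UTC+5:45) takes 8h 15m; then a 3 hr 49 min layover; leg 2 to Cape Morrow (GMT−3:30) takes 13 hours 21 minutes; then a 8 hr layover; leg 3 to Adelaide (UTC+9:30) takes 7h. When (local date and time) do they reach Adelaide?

Convert departure to UTC: 11:30 − 4:00 = 07:30 UTC on Jun 17.
Add 8 hours and 15 minutes leg 1 → 15:45 UTC.
Add 3 hours 49 minutes layover in Kathmandu → 19:34 UTC.
Add 13 hours 21 minutes leg 2 → 08:55 UTC (Jun 18).
Add 8 hours layover in Cape Morrow → 16:55 UTC.
Add 7 hours leg 3 → 23:55 UTC.
Adelaide is UTC+9:30, so local arrival = 23:55 + 9:30 = 09:25 on Jun 19.

09:25 on June 19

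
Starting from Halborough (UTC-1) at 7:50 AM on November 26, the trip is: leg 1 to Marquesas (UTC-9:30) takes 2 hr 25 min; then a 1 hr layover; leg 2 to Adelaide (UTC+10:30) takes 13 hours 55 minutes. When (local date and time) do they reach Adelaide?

Convert departure to UTC: 7:50 AM + 1:00 = 8:50 AM UTC on Nov 26.
Add 2 hours and 25 minutes leg 1 → 11:15 AM UTC.
Add 1 hour layover in Marquesas → 12:15 PM UTC.
Add 13 hours and 55 minutes leg 2 → 2:10 AM UTC (Nov 27).
Adelaide is UTC+10:30, so local arrival = 2:10 AM + 10:30 = 12:40 PM on Nov 27.

12:40 PM on November 27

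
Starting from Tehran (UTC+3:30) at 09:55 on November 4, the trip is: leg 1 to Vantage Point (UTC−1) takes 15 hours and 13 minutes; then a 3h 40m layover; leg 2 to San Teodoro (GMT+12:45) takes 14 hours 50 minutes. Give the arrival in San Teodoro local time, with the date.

04:53 on Nov 6

Convert departure to UTC: 09:55 − 3:30 = 06:25 UTC on Nov 4.
Add 15 hours 13 minutes leg 1 → 21:38 UTC.
Add 3 hours 40 minutes layover in Vantage Point → 01:18 UTC (Nov 5).
Add 14 hours 50 minutes leg 2 → 16:08 UTC.
San Teodoro is UTC+12:45, so local arrival = 16:08 + 12:45 = 04:53 on Nov 6.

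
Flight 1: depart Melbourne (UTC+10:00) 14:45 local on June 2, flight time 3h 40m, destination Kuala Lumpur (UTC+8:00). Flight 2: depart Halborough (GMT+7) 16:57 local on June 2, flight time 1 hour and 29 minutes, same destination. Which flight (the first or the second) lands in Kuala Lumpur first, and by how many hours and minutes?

Flight 1 in UTC: 14:45 − 10:00 = 04:45 on Jun 2.
+3 hours 40 minutes → arrive 08:25 UTC on Jun 2.
Flight 2 in UTC: 16:57 − 7:00 = 09:57 on Jun 2.
+1 hour 29 minutes → arrive 11:26 UTC on Jun 2.
Flight 1 lands earlier by 3 hours 1 minute.

the first, by 3 hours 1 minute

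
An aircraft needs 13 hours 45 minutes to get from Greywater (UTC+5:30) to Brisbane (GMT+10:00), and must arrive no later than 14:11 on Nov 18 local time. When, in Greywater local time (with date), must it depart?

19:56 on Nov 17

Target arrival in UTC: 14:11 − 10:00 = 04:11 on Nov 18.
Subtract 13 hours 45 minutes → departure 14:26 UTC on Nov 17.
Greywater is UTC+5:30: 14:26 + 5:30 = 19:56 on Nov 17.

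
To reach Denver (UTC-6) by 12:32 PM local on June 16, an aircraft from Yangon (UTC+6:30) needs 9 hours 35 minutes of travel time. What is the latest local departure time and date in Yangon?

3:27 PM on Jun 16

Target arrival in UTC: 12:32 PM + 6:00 = 6:32 PM on Jun 16.
Subtract 9 hours and 35 minutes → departure 8:57 AM UTC on Jun 16.
Yangon is UTC+6:30: 8:57 AM + 6:30 = 3:27 PM on Jun 16.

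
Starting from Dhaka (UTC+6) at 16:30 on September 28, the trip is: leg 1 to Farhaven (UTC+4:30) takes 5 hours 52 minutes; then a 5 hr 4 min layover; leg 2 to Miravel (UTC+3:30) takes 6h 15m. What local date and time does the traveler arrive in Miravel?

07:11 on September 29

Convert departure to UTC: 16:30 − 6:00 = 10:30 UTC on Sep 28.
Add 5 hours 52 minutes leg 1 → 16:22 UTC.
Add 5 hours and 4 minutes layover in Farhaven → 21:26 UTC.
Add 6 hours and 15 minutes leg 2 → 03:41 UTC (Sep 29).
Miravel is UTC+3:30, so local arrival = 03:41 + 3:30 = 07:11 on Sep 29.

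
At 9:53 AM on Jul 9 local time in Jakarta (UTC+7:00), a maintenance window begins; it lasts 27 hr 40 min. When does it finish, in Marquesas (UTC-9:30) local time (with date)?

Marquesas is 16:30 behind Jakarta.
After 27 hours and 40 minutes it is 1:33 PM (Jul 10) in Jakarta.
Shift by the zone difference: 1:33 PM − 16:30 = 9:03 PM on Jul 9 in Marquesas.

9:03 PM on Jul 9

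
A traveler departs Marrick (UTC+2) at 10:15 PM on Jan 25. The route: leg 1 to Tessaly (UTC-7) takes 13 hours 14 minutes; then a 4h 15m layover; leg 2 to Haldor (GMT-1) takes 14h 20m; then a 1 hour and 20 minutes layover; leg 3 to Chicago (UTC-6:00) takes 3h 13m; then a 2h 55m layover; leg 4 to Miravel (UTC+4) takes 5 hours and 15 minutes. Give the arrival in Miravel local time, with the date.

Convert departure to UTC: 10:15 PM − 2:00 = 8:15 PM UTC on Jan 25.
Add 13 hours and 14 minutes leg 1 → 9:29 AM UTC (Jan 26).
Add 4 hours 15 minutes layover in Tessaly → 1:44 PM UTC.
Add 14 hours and 20 minutes leg 2 → 4:04 AM UTC (Jan 27).
Add 1 hour and 20 minutes layover in Haldor → 5:24 AM UTC.
Add 3 hours 13 minutes leg 3 → 8:37 AM UTC.
Add 2 hours 55 minutes layover in Chicago → 11:32 AM UTC.
Add 5 hours and 15 minutes leg 4 → 4:47 PM UTC.
Miravel is UTC+4:00, so local arrival = 4:47 PM + 4:00 = 8:47 PM on Jan 27.

8:47 PM on January 27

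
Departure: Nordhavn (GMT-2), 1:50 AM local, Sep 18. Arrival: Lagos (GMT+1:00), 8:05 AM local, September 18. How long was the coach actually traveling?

3 hours 15 minutes

Departure in UTC: 1:50 AM + 2:00 = 3:50 AM on Sep 18.
Arrival in UTC: 8:05 AM − 1:00 = 7:05 AM on Sep 18.
Elapsed = 7:05 AM − 3:50 AM = 3 hours 15 minutes.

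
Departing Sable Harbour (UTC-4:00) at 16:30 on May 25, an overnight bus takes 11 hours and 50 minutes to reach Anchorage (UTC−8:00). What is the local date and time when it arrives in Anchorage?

Convert departure to UTC: 16:30 + 4:00 = 20:30 UTC on May 25.
Add 11 hours and 50 minutes travel time → 08:20 UTC (May 26).
Anchorage is UTC−8:00, so local arrival = 08:20 − 8:00 = 00:20 on May 26.

00:20 on May 26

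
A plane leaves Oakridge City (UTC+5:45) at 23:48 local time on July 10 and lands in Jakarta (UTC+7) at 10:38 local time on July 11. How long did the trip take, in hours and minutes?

Jakarta is 1:15 ahead of Oakridge City.
Clock-face elapsed time (ignoring zones) is 10 hours 50 minutes.
Actual elapsed = 10 hours 50 minutes − 1:15 = 9 hours 35 minutes.

9 hours 35 minutes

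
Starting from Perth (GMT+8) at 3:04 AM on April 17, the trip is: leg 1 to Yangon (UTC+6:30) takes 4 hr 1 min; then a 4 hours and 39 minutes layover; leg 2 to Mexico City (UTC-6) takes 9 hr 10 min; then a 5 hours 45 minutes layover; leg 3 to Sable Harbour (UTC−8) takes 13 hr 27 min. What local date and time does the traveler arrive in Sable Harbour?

Convert departure to UTC: 3:04 AM − 8:00 = 7:04 PM UTC on Apr 16.
Add 4 hours and 1 minute leg 1 → 11:05 PM UTC.
Add 4 hours and 39 minutes layover in Yangon → 3:44 AM UTC (Apr 17).
Add 9 hours 10 minutes leg 2 → 12:54 PM UTC.
Add 5 hours and 45 minutes layover in Mexico City → 6:39 PM UTC.
Add 13 hours 27 minutes leg 3 → 8:06 AM UTC (Apr 18).
Sable Harbour is UTC−8:00, so local arrival = 8:06 AM − 8:00 = 12:06 AM on Apr 18.

12:06 AM on Apr 18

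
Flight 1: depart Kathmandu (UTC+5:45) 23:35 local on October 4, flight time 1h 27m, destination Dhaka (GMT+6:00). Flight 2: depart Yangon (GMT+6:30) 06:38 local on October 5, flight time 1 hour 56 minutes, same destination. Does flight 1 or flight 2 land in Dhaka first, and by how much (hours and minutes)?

Flight 1 in UTC: 23:35 − 5:45 = 17:50 on Oct 4.
+1 hour 27 minutes → arrive 19:17 UTC on Oct 4.
Flight 2 in UTC: 06:38 − 6:30 = 00:08 on Oct 5.
+1 hour 56 minutes → arrive 02:04 UTC on Oct 5.
Flight 1 lands earlier by 6 hours 47 minutes.

the first, by 6 hours 47 minutes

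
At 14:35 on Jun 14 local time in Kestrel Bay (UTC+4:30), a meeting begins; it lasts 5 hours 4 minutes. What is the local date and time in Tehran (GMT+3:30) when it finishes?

Convert start to UTC: 14:35 − 4:30 = 10:05 UTC on Jun 14.
Add 5 hours 4 minutes duration → 15:09 UTC.
Tehran is UTC+3:30, so local end time = 15:09 + 3:30 = 18:39 on Jun 14.

18:39 on June 14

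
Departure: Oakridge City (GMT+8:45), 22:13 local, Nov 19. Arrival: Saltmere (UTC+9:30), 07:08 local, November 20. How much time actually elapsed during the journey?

8 hours 10 minutes

Departure in UTC: 22:13 − 8:45 = 13:28 on Nov 19.
Arrival in UTC: 07:08 − 9:30 = 21:38 on Nov 19.
Elapsed = 21:38 − 13:28 = 8 hours 10 minutes.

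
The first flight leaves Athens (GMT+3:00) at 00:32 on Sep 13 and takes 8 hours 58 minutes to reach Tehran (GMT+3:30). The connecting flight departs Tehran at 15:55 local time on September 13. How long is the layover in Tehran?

5 hours 55 minutes

Convert departure to UTC: 00:32 − 3:00 = 21:32 UTC on Sep 12.
Add 8 hours and 58 minutes flight time → 06:30 UTC (Sep 13).
Tehran is UTC+3:30, so local arrival = 06:30 + 3:30 = 10:00 on Sep 13.
Layover = 15:55 − 10:00 = 5 hours 55 minutes.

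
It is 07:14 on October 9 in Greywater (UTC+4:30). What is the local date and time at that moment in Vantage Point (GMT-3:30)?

In UTC: 07:14 − 4:30 = 02:44 on Oct 9.
Vantage Point is UTC−3:30: 02:44 − 3:30 = 23:14 on Oct 8.

23:14 on October 8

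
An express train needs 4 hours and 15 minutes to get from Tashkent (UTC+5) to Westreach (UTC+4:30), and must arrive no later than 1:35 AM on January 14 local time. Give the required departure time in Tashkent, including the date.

9:50 PM on January 13

Target arrival in UTC: 1:35 AM − 4:30 = 9:05 PM on Jan 13.
Subtract 4 hours and 15 minutes → departure 4:50 PM UTC on Jan 13.
Tashkent is UTC+5:00: 4:50 PM + 5:00 = 9:50 PM on Jan 13.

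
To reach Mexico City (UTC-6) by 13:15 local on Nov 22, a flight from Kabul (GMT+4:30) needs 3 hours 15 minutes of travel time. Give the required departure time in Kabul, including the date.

Target arrival in UTC: 13:15 + 6:00 = 19:15 on Nov 22.
Subtract 3 hours and 15 minutes → departure 16:00 UTC on Nov 22.
Kabul is UTC+4:30: 16:00 + 4:30 = 20:30 on Nov 22.

20:30 on November 22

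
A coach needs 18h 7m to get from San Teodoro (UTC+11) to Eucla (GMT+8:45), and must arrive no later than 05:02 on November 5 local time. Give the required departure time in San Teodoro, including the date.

Target arrival in UTC: 05:02 − 8:45 = 20:17 on Nov 4.
Subtract 18 hours and 7 minutes → departure 02:10 UTC on Nov 4.
San Teodoro is UTC+11:00: 02:10 + 11:00 = 13:10 on Nov 4.

13:10 on Nov 4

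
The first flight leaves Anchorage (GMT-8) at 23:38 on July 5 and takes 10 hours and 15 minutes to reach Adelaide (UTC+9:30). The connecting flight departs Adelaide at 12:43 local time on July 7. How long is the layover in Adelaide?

9 hours 20 minutes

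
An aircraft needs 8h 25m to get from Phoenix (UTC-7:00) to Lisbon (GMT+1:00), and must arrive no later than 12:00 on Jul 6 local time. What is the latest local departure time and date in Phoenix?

Target arrival in UTC: 12:00 − 1:00 = 11:00 on Jul 6.
Subtract 8 hours 25 minutes → departure 02:35 UTC on Jul 6.
Phoenix is UTC−7:00: 02:35 − 7:00 = 19:35 on Jul 5.

19:35 on Jul 5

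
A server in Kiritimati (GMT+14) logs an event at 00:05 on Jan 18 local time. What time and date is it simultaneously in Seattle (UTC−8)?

Seattle is 22:00 behind Kiritimati.
Shift by the zone difference: 00:05 − 22:00 = 02:05 on Jan 17 in Seattle.

02:05 on Jan 17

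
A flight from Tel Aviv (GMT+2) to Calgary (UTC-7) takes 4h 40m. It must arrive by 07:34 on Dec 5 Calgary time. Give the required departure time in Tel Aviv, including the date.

Target arrival in UTC: 07:34 + 7:00 = 14:34 on Dec 5.
Subtract 4 hours and 40 minutes → departure 09:54 UTC on Dec 5.
Tel Aviv is UTC+2:00: 09:54 + 2:00 = 11:54 on Dec 5.

11:54 on December 5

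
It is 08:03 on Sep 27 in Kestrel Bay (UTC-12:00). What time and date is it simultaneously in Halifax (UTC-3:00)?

Halifax is 9:00 ahead of Kestrel Bay.
Shift by the zone difference: 08:03 + 9:00 = 17:03 on Sep 27 in Halifax.

17:03 on September 27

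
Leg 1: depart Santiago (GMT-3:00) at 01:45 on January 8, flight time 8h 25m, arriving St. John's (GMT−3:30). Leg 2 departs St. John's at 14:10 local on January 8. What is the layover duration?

4 hours 30 minutes

Convert departure to UTC: 01:45 + 3:00 = 04:45 UTC on Jan 8.
Add 8 hours 25 minutes flight time → 13:10 UTC.
St. John's is UTC−3:30, so local arrival = 13:10 − 3:30 = 09:40 on Jan 8.
Layover = 14:10 − 09:40 = 4 hours 30 minutes.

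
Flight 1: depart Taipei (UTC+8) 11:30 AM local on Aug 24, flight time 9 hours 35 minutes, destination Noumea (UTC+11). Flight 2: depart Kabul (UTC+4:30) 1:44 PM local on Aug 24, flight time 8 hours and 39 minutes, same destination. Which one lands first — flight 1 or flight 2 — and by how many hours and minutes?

Flight 1 in UTC: 11:30 AM − 8:00 = 3:30 AM on Aug 24.
+9 hours 35 minutes → arrive 1:05 PM UTC on Aug 24.
Flight 2 in UTC: 1:44 PM − 4:30 = 9:14 AM on Aug 24.
+8 hours and 39 minutes → arrive 5:53 PM UTC on Aug 24.
Flight 1 lands earlier by 4 hours 48 minutes.

the first, by 4 hours 48 minutes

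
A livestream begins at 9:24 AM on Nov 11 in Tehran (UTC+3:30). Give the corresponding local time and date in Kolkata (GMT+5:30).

11:24 AM on November 11

Kolkata is 2:00 ahead of Tehran.
Shift by the zone difference: 9:24 AM + 2:00 = 11:24 AM on Nov 11 in Kolkata.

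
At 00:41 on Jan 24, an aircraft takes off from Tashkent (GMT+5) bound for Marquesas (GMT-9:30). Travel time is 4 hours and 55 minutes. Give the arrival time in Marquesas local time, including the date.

15:06 on Jan 23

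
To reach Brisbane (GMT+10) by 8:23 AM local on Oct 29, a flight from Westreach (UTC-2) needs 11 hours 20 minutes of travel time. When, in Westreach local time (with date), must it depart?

9:03 AM on October 28

Target arrival in UTC: 8:23 AM − 10:00 = 10:23 PM on Oct 28.
Subtract 11 hours 20 minutes → departure 11:03 AM UTC on Oct 28.
Westreach is UTC−2:00: 11:03 AM − 2:00 = 9:03 AM on Oct 28.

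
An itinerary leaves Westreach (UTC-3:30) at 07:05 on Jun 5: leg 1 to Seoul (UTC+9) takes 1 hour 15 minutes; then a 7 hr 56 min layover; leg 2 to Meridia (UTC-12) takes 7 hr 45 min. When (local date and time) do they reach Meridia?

Convert departure to UTC: 07:05 + 3:30 = 10:35 UTC on Jun 5.
Add 1 hour and 15 minutes leg 1 → 11:50 UTC.
Add 7 hours and 56 minutes layover in Seoul → 19:46 UTC.
Add 7 hours and 45 minutes leg 2 → 03:31 UTC (Jun 6).
Meridia is UTC−12:00, so local arrival = 03:31 − 12:00 = 15:31 on Jun 5.

15:31 on Jun 5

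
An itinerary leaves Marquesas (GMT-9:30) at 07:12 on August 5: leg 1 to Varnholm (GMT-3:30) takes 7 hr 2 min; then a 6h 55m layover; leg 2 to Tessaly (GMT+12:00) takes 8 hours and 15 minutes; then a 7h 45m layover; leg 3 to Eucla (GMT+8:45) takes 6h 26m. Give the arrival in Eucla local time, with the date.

Convert departure to UTC: 07:12 + 9:30 = 16:42 UTC on Aug 5.
Add 7 hours and 2 minutes leg 1 → 23:44 UTC.
Add 6 hours and 55 minutes layover in Varnholm → 06:39 UTC (Aug 6).
Add 8 hours 15 minutes leg 2 → 14:54 UTC.
Add 7 hours 45 minutes layover in Tessaly → 22:39 UTC.
Add 6 hours and 26 minutes leg 3 → 05:05 UTC (Aug 7).
Eucla is UTC+8:45, so local arrival = 05:05 + 8:45 = 13:50 on Aug 7.

13:50 on August 7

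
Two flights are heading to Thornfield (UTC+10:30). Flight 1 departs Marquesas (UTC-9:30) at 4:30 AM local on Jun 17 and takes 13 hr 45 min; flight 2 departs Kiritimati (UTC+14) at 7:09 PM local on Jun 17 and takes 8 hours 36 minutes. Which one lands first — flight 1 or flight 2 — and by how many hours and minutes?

the second, by 14 hours

Flight 1 in UTC: 4:30 AM + 9:30 = 2:00 PM on Jun 17.
+13 hours 45 minutes → arrive 3:45 AM UTC on Jun 18.
Flight 2 in UTC: 7:09 PM − 14:00 = 5:09 AM on Jun 17.
+8 hours 36 minutes → arrive 1:45 PM UTC on Jun 17.
Flight 2 lands earlier by 14 hours.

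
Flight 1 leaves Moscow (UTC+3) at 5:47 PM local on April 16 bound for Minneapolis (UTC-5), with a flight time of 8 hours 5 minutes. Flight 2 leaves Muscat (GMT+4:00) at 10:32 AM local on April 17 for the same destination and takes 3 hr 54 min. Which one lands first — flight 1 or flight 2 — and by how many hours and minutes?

the first, by 11 hours 34 minutes

Flight 1 in UTC: 5:47 PM − 3:00 = 2:47 PM on Apr 16.
+8 hours 5 minutes → arrive 10:52 PM UTC on Apr 16.
Flight 2 in UTC: 10:32 AM − 4:00 = 6:32 AM on Apr 17.
+3 hours 54 minutes → arrive 10:26 AM UTC on Apr 17.
Flight 1 lands earlier by 11 hours 34 minutes.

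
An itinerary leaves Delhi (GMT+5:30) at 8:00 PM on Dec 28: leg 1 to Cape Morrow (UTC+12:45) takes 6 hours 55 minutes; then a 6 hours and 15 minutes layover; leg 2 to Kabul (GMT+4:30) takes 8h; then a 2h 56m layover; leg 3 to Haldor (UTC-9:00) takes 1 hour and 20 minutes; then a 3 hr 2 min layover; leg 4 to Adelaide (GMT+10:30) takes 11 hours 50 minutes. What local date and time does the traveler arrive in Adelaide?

5:18 PM on December 30

Convert departure to UTC: 8:00 PM − 5:30 = 2:30 PM UTC on Dec 28.
Add 6 hours 55 minutes leg 1 → 9:25 PM UTC.
Add 6 hours 15 minutes layover in Cape Morrow → 3:40 AM UTC (Dec 29).
Add 8 hours leg 2 → 11:40 AM UTC.
Add 2 hours and 56 minutes layover in Kabul → 2:36 PM UTC.
Add 1 hour 20 minutes leg 3 → 3:56 PM UTC.
Add 3 hours 2 minutes layover in Haldor → 6:58 PM UTC.
Add 11 hours and 50 minutes leg 4 → 6:48 AM UTC (Dec 30).
Adelaide is UTC+10:30, so local arrival = 6:48 AM + 10:30 = 5:18 PM on Dec 30.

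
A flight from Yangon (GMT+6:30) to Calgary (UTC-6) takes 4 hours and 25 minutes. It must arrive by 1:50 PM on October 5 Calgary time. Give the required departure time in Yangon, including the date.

Target arrival in UTC: 1:50 PM + 6:00 = 7:50 PM on Oct 5.
Subtract 4 hours 25 minutes → departure 3:25 PM UTC on Oct 5.
Yangon is UTC+6:30: 3:25 PM + 6:30 = 9:55 PM on Oct 5.

9:55 PM on Oct 5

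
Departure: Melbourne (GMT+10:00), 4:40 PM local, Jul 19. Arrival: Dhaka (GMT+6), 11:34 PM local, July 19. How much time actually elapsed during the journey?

Departure in UTC: 4:40 PM − 10:00 = 6:40 AM on Jul 19.
Arrival in UTC: 11:34 PM − 6:00 = 5:34 PM on Jul 19.
Elapsed = 5:34 PM − 6:40 AM = 10 hours 54 minutes.

10 hours 54 minutes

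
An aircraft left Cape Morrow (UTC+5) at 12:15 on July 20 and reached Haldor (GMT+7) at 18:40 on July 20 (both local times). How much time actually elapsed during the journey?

4 hours 25 minutes

Departure in UTC: 12:15 − 5:00 = 07:15 on Jul 20.
Arrival in UTC: 18:40 − 7:00 = 11:40 on Jul 20.
Elapsed = 11:40 − 07:15 = 4 hours 25 minutes.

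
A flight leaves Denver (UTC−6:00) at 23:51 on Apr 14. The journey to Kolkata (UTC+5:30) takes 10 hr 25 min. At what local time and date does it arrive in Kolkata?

21:46 on April 15

Kolkata is 11:30 ahead of Denver.
After 10 hours and 25 minutes it is 10:16 (Apr 15) in Denver.
Shift by the zone difference: 10:16 + 11:30 = 21:46 on Apr 15 in Kolkata.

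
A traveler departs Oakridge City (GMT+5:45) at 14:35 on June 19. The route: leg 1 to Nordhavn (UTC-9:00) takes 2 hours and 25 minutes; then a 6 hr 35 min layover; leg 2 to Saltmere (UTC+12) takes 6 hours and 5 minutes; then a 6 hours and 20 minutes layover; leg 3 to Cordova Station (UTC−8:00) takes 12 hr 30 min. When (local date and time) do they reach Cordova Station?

Convert departure to UTC: 14:35 − 5:45 = 08:50 UTC on Jun 19.
Add 2 hours 25 minutes leg 1 → 11:15 UTC.
Add 6 hours and 35 minutes layover in Nordhavn → 17:50 UTC.
Add 6 hours 5 minutes leg 2 → 23:55 UTC.
Add 6 hours and 20 minutes layover in Saltmere → 06:15 UTC (Jun 20).
Add 12 hours 30 minutes leg 3 → 18:45 UTC.
Cordova Station is UTC−8:00, so local arrival = 18:45 − 8:00 = 10:45 on Jun 20.

10:45 on Jun 20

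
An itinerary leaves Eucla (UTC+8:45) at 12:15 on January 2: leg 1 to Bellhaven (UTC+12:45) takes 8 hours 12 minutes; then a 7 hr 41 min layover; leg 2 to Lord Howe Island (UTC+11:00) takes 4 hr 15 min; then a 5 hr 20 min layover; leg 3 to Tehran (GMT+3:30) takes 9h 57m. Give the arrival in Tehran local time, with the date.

Convert departure to UTC: 12:15 − 8:45 = 03:30 UTC on Jan 2.
Add 8 hours and 12 minutes leg 1 → 11:42 UTC.
Add 7 hours 41 minutes layover in Bellhaven → 19:23 UTC.
Add 4 hours and 15 minutes leg 2 → 23:38 UTC.
Add 5 hours 20 minutes layover in Lord Howe Island → 04:58 UTC (Jan 3).
Add 9 hours 57 minutes leg 3 → 14:55 UTC.
Tehran is UTC+3:30, so local arrival = 14:55 + 3:30 = 18:25 on Jan 3.

18:25 on Jan 3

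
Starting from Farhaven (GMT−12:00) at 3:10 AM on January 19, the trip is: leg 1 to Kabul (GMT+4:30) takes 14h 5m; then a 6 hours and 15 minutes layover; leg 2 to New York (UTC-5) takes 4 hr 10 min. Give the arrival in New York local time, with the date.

10:40 AM on January 20

Convert departure to UTC: 3:10 AM + 12:00 = 3:10 PM UTC on Jan 19.
Add 14 hours and 5 minutes leg 1 → 5:15 AM UTC (Jan 20).
Add 6 hours and 15 minutes layover in Kabul → 11:30 AM UTC.
Add 4 hours 10 minutes leg 2 → 3:40 PM UTC.
New York is UTC−5:00, so local arrival = 3:40 PM − 5:00 = 10:40 AM on Jan 20.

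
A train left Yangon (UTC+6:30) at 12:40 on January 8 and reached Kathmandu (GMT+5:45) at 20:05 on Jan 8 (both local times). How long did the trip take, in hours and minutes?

8 hours 10 minutes

Departure in UTC: 12:40 − 6:30 = 06:10 on Jan 8.
Arrival in UTC: 20:05 − 5:45 = 14:20 on Jan 8.
Elapsed = 14:20 − 06:10 = 8 hours 10 minutes.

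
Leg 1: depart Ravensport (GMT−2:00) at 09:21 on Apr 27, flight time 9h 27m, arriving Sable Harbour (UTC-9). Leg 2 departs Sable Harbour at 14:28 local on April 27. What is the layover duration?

Convert departure to UTC: 09:21 + 2:00 = 11:21 UTC on Apr 27.
Add 9 hours 27 minutes flight time → 20:48 UTC.
Sable Harbour is UTC−9:00, so local arrival = 20:48 − 9:00 = 11:48 on Apr 27.
Layover = 14:28 − 11:48 = 2 hours 40 minutes.

2 hours 40 minutes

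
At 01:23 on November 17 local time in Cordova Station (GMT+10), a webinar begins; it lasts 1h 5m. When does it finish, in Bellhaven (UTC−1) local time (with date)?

Convert start to UTC: 01:23 − 10:00 = 15:23 UTC on Nov 16.
Add 1 hour 5 minutes duration → 16:28 UTC.
Bellhaven is UTC−1:00, so local end time = 16:28 − 1:00 = 15:28 on Nov 16.

15:28 on November 16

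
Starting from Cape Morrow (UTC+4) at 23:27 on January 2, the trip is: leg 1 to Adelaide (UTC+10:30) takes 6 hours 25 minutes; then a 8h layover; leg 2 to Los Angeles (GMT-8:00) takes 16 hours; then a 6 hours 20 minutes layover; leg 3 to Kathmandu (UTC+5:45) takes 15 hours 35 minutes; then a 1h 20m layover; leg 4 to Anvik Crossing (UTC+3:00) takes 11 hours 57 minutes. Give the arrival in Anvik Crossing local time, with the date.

16:04 on Jan 5

Convert departure to UTC: 23:27 − 4:00 = 19:27 UTC on Jan 2.
Add 6 hours 25 minutes leg 1 → 01:52 UTC (Jan 3).
Add 8 hours layover in Adelaide → 09:52 UTC.
Add 16 hours leg 2 → 01:52 UTC (Jan 4).
Add 6 hours 20 minutes layover in Los Angeles → 08:12 UTC.
Add 15 hours 35 minutes leg 3 → 23:47 UTC.
Add 1 hour 20 minutes layover in Kathmandu → 01:07 UTC (Jan 5).
Add 11 hours 57 minutes leg 4 → 13:04 UTC.
Anvik Crossing is UTC+3:00, so local arrival = 13:04 + 3:00 = 16:04 on Jan 5.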